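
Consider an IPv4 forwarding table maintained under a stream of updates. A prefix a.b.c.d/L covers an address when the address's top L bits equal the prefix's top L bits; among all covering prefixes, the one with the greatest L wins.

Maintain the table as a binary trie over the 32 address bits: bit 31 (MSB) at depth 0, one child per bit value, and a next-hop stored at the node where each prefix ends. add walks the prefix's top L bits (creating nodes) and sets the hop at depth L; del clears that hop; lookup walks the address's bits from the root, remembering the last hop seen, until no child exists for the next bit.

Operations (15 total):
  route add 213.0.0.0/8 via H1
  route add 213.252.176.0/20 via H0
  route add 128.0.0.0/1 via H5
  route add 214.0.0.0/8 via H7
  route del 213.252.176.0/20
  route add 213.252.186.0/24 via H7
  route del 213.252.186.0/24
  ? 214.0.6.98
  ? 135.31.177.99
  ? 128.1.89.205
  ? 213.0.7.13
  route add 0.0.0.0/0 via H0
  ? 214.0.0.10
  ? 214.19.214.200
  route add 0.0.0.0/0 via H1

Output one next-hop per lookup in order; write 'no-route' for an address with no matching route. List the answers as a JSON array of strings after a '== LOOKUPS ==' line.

Process each operation:
  + 213.0.0.0/8 (H1) depth=8
  + 213.252.176.0/20 (H0) depth=20
  + 128.0.0.0/1 (H5) depth=1
  + 214.0.0.0/8 (H7) depth=8
  - 213.252.176.0/20 clear@20
  + 213.252.186.0/24 (H7) depth=24
  - 213.252.186.0/24 clear@24
  lookup 214.0.6.98: bits 11010110 walk d0:-→d1:H5→d2:-→d3:-→d4:-→d5:-→d6:-→d7:-→d8:H7 -> H7
  lookup 135.31.177.99: bits 1 walk d0:-→d1:H5 -> H5
  lookup 128.1.89.205: bits 1 walk d0:-→d1:H5 -> H5
  lookup 213.0.7.13: bits 11010101 walk d0:-→d1:H5→d2:-→d3:-→d4:-→d5:-→d6:-→d7:-→d8:H1 -> H1
  + 0.0.0.0/0 (H0) depth=0
  lookup 214.0.0.10: bits 11010110 walk d0:H0→d1:H5→d2:-→d3:-→d4:-→d5:-→d6:-→d7:-→d8:H7 -> H7
  lookup 214.19.214.200: bits 11010110 walk d0:H0→d1:H5→d2:-→d3:-→d4:-→d5:-→d6:-→d7:-→d8:H7 -> H7
  + 0.0.0.0/0 (H1) depth=0

== LOOKUPS ==
["H7","H5","H5","H1","H7","H7"]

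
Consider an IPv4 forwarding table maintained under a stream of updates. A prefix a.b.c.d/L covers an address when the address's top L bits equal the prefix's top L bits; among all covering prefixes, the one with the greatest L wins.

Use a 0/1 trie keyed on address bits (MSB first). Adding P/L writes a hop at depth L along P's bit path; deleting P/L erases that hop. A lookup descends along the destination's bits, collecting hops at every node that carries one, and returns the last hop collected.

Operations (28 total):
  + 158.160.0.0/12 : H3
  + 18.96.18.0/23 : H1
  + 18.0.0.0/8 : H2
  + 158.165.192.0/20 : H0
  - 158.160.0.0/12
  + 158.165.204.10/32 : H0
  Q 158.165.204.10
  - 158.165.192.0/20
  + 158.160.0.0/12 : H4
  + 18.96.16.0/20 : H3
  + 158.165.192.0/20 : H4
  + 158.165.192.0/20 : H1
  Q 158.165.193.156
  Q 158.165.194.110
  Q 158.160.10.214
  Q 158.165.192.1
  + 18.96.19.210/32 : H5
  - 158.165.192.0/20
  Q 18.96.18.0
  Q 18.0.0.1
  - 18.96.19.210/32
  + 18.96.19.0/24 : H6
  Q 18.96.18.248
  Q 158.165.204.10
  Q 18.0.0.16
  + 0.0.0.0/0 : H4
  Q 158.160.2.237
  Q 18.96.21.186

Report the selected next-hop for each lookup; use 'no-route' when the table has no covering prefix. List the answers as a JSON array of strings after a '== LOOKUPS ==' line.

Apply in order:
  add 158.160.0.0/12 -> H3 at depth 12
  add 18.96.18.0/23 -> H1 at depth 23
  add 18.0.0.0/8 -> H2 at depth 8
  add 158.165.192.0/20 -> H0 at depth 20
  - 158.160.0.0/12 clear@12
  add 158.165.204.10/32 -> H0 at depth 32
  ? 158.165.204.10  path d0:-→d1:-→d2:-→d3:-→d4:-→d5:-→d6:-→d7:-→d8:-→d9:-→d10:-→d11:-→d12:-→d13:-→d14:-→d15:-→d16:-→d17:-→d18:-→d19:-→d20:H0→d21:-→d22:-→d23:-→d24:-→d25:-→d26:-→d27:-→d28:-→d29:-→d30:-→d31:-→d32:H0  best=H0
  - 158.165.192.0/20 clear@20
  add 158.160.0.0/12 -> H4 at depth 12
  add 18.96.16.0/20 -> H3 at depth 20
  add 158.165.192.0/20 -> H4 at depth 20
  add 158.165.192.0/20 -> H1 at depth 20
  ? 158.165.193.156  path d0:-→d1:-→d2:-→d3:-→d4:-→d5:-→d6:-→d7:-→d8:-→d9:-→d10:-→d11:-→d12:H4→d13:-→d14:-→d15:-→d16:-→d17:-→d18:-→d19:-→d20:H1  best=H1
  ? 158.165.194.110  path d0:-→d1:-→d2:-→d3:-→d4:-→d5:-→d6:-→d7:-→d8:-→d9:-→d10:-→d11:-→d12:H4→d13:-→d14:-→d15:-→d16:-→d17:-→d18:-→d19:-→d20:H1  best=H1
  ? 158.160.10.214  path d0:-→d1:-→d2:-→d3:-→d4:-→d5:-→d6:-→d7:-→d8:-→d9:-→d10:-→d11:-→d12:H4→d13:-  best=H4
  ? 158.165.192.1  path d0:-→d1:-→d2:-→d3:-→d4:-→d5:-→d6:-→d7:-→d8:-→d9:-→d10:-→d11:-→d12:H4→d13:-→d14:-→d15:-→d16:-→d17:-→d18:-→d19:-→d20:H1  best=H1
  add 18.96.19.210/32 -> H5 at depth 32
  - 158.165.192.0/20 clear@20
  ? 18.96.18.0  path d0:-→d1:-→d2:-→d3:-→d4:-→d5:-→d6:-→d7:-→d8:H2→d9:-→d10:-→d11:-→d12:-→d13:-→d14:-→d15:-→d16:-→d17:-→d18:-→d19:-→d20:H3→d21:-→d22:-→d23:H1  best=H1
  ? 18.0.0.1  path d0:-→d1:-→d2:-→d3:-→d4:-→d5:-→d6:-→d7:-→d8:H2→d9:-  best=H2
  - 18.96.19.210/32 clear@32
  add 18.96.19.0/24 -> H6 at depth 24
  ? 18.96.18.248  path d0:-→d1:-→d2:-→d3:-→d4:-→d5:-→d6:-→d7:-→d8:H2→d9:-→d10:-→d11:-→d12:-→d13:-→d14:-→d15:-→d16:-→d17:-→d18:-→d19:-→d20:H3→d21:-→d22:-→d23:H1  best=H1
  ? 158.165.204.10  path d0:-→d1:-→d2:-→d3:-→d4:-→d5:-→d6:-→d7:-→d8:-→d9:-→d10:-→d11:-→d12:H4→d13:-→d14:-→d15:-→d16:-→d17:-→d18:-→d19:-→d20:-→d21:-→d22:-→d23:-→d24:-→d25:-→d26:-→d27:-→d28:-→d29:-→d30:-→d31:-→d32:H0  best=H0
  ? 18.0.0.16  path d0:-→d1:-→d2:-→d3:-→d4:-→d5:-→d6:-→d7:-→d8:H2→d9:-  best=H2
  add 0.0.0.0/0 -> H4 at depth 0
  ? 158.160.2.237  path d0:H4→d1:-→d2:-→d3:-→d4:-→d5:-→d6:-→d7:-→d8:-→d9:-→d10:-→d11:-→d12:H4→d13:-  best=H4
  ? 18.96.21.186  path d0:H4→d1:-→d2:-→d3:-→d4:-→d5:-→d6:-→d7:-→d8:H2→d9:-→d10:-→d11:-→d12:-→d13:-→d14:-→d15:-→d16:-→d17:-→d18:-→d19:-→d20:H3→d21:-  best=H3

== LOOKUPS ==
["H0","H1","H1","H4","H1","H1","H2","H1","H0","H2","H4","H3"]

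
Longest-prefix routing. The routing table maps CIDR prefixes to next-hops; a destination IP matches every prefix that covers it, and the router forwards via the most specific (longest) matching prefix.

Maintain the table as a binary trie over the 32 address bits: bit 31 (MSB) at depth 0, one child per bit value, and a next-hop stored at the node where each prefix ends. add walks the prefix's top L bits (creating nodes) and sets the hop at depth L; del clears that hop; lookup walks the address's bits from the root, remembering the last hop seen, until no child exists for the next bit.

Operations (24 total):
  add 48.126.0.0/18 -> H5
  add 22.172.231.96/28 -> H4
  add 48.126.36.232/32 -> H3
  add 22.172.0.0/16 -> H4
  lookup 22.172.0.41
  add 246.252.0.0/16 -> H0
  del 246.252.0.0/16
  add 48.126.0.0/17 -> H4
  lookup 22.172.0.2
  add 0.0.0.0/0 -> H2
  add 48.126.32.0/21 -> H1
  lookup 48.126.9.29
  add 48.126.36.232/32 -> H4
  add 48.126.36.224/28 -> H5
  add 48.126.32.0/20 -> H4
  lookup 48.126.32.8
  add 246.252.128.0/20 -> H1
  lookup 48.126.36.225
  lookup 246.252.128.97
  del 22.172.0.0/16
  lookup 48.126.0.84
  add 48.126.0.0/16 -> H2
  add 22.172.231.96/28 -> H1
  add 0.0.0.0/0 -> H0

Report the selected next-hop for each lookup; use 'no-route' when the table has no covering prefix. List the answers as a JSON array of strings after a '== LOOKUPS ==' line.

Process each operation:
  add 48.126.0.0/18 -> H5 at depth 18
  add 22.172.231.96/28 -> H4 at depth 28
  add 48.126.36.232/32 -> H3 at depth 32
  add 22.172.0.0/16 -> H4 at depth 16
  ? 22.172.0.41  path d0:-→d1:-→d2:-→d3:-→d4:-→d5:-→d6:-→d7:-→d8:-→d9:-→d10:-→d11:-→d12:-→d13:-→d14:-→d15:-→d16:H4  best=H4
  add 246.252.0.0/16 -> H0 at depth 16
  - 246.252.0.0/16 clear@16
  add 48.126.0.0/17 -> H4 at depth 17
  ? 22.172.0.2  path d0:-→d1:-→d2:-→d3:-→d4:-→d5:-→d6:-→d7:-→d8:-→d9:-→d10:-→d11:-→d12:-→d13:-→d14:-→d15:-→d16:H4  best=H4
  add 0.0.0.0/0 -> H2 at depth 0
  add 48.126.32.0/21 -> H1 at depth 21
  ? 48.126.9.29  path d0:H2→d1:-→d2:-→d3:-→d4:-→d5:-→d6:-→d7:-→d8:-→d9:-→d10:-→d11:-→d12:-→d13:-→d14:-→d15:-→d16:-→d17:H4→d18:H5  best=H5
  add 48.126.36.232/32 -> H4 at depth 32
  add 48.126.36.224/28 -> H5 at depth 28
  add 48.126.32.0/20 -> H4 at depth 20
  ? 48.126.32.8  path d0:H2→d1:-→d2:-→d3:-→d4:-→d5:-→d6:-→d7:-→d8:-→d9:-→d10:-→d11:-→d12:-→d13:-→d14:-→d15:-→d16:-→d17:H4→d18:H5→d19:-→d20:H4→d21:H1  best=H1
  add 246.252.128.0/20 -> H1 at depth 20
  ? 48.126.36.225  path d0:H2→d1:-→d2:-→d3:-→d4:-→d5:-→d6:-→d7:-→d8:-→d9:-→d10:-→d11:-→d12:-→d13:-→d14:-→d15:-→d16:-→d17:H4→d18:H5→d19:-→d20:H4→d21:H1→d22:-→d23:-→d24:-→d25:-→d26:-→d27:-→d28:H5  best=H5
  ? 246.252.128.97  path d0:H2→d1:-→d2:-→d3:-→d4:-→d5:-→d6:-→d7:-→d8:-→d9:-→d10:-→d11:-→d12:-→d13:-→d14:-→d15:-→d16:-→d17:-→d18:-→d19:-→d20:H1  best=H1
  - 22.172.0.0/16 clear@16
  ? 48.126.0.84  path d0:H2→d1:-→d2:-→d3:-→d4:-→d5:-→d6:-→d7:-→d8:-→d9:-→d10:-→d11:-→d12:-→d13:-→d14:-→d15:-→d16:-→d17:H4→d18:H5  best=H5
  add 48.126.0.0/16 -> H2 at depth 16
  add 22.172.231.96/28 -> H1 at depth 28
  add 0.0.0.0/0 -> H0 at depth 0

== LOOKUPS ==
["H4","H4","H5","H1","H5","H1","H5"]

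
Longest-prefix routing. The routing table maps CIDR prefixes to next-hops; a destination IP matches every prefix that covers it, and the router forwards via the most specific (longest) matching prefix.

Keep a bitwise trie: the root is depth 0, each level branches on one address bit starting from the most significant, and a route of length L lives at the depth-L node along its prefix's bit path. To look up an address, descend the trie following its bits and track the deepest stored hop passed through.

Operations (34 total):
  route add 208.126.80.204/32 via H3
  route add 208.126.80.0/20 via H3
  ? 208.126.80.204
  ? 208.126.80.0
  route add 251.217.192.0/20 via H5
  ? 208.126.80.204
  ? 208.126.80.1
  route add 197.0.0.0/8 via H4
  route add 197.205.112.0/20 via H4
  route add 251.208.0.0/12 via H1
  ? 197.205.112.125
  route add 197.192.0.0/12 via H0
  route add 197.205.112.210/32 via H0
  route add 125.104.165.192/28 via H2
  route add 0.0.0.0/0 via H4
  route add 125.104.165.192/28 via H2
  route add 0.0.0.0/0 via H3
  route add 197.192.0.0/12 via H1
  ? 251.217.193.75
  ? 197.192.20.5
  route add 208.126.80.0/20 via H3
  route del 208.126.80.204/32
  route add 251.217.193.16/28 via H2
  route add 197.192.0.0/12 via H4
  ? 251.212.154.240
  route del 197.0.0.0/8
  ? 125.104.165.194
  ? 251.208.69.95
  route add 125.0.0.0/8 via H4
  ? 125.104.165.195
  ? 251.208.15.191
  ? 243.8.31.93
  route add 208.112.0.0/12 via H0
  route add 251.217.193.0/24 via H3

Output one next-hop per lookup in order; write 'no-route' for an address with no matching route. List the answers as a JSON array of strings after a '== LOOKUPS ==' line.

Process each operation:
  + 208.126.80.204/32 (H3) depth=32
  + 208.126.80.0/20 (H3) depth=20
  Q 208.126.80.204: descend 11010000011111100101000011001100 ; hops seen [H3,H3] ; pick H3
  Q 208.126.80.0: descend 110100000111111001010000 ; hops seen [H3] ; pick H3
  + 251.217.192.0/20 (H5) depth=20
  Q 208.126.80.204: descend 11010000011111100101000011001100 ; hops seen [H3,H3] ; pick H3
  Q 208.126.80.1: descend 110100000111111001010000 ; hops seen [H3] ; pick H3
  + 197.0.0.0/8 (H4) depth=8
  + 197.205.112.0/20 (H4) depth=20
  + 251.208.0.0/12 (H1) depth=12
  Q 197.205.112.125: descend 11000101110011010111 ; hops seen [H4,H4] ; pick H4
  + 197.192.0.0/12 (H0) depth=12
  + 197.205.112.210/32 (H0) depth=32
  + 125.104.165.192/28 (H2) depth=28
  + 0.0.0.0/0 (H4) depth=0
  + 125.104.165.192/28 (H2) depth=28
  + 0.0.0.0/0 (H3) depth=0
  + 197.192.0.0/12 (H1) depth=12
  Q 251.217.193.75: descend 11111011110110011100 ; hops seen [H3,H1,H5] ; pick H5
  Q 197.192.20.5: descend 110001011100 ; hops seen [H3,H4,H1] ; pick H1
  + 208.126.80.0/20 (H3) depth=20
  del 208.126.80.204/32 (clear depth 32)
  + 251.217.193.16/28 (H2) depth=28
  + 197.192.0.0/12 (H4) depth=12
  Q 251.212.154.240: descend 111110111101 ; hops seen [H3,H1] ; pick H1
  del 197.0.0.0/8 (clear depth 8)
  Q 125.104.165.194: descend 0111110101101000101001011100 ; hops seen [H3,H2] ; pick H2
  Q 251.208.69.95: descend 111110111101 ; hops seen [H3,H1] ; pick H1
  + 125.0.0.0/8 (H4) depth=8
  Q 125.104.165.195: descend 0111110101101000101001011100 ; hops seen [H3,H4,H2] ; pick H2
  Q 251.208.15.191: descend 111110111101 ; hops seen [H3,H1] ; pick H1
  Q 243.8.31.93: descend 1111 ; hops seen [H3] ; pick H3
  + 208.112.0.0/12 (H0) depth=12
  + 251.217.193.0/24 (H3) depth=24

== LOOKUPS ==
["H3","H3","H3","H3","H4","H5","H1","H1","H2","H1","H2","H1","H3"]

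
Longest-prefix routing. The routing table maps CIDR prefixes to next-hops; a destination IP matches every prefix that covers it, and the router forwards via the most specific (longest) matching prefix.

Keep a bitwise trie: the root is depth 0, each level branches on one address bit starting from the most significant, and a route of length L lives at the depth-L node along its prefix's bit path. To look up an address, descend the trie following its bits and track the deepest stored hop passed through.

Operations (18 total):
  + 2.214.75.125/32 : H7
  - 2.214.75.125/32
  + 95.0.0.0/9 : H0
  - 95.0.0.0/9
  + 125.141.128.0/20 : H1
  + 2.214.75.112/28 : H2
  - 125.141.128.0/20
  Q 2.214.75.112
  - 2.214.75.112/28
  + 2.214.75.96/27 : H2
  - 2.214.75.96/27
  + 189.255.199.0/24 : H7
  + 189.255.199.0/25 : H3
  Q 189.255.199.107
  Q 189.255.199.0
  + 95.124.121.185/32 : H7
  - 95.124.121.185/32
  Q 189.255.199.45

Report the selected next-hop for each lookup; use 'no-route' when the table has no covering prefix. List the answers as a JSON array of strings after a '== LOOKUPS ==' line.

Apply in order:
  + 2.214.75.125/32 (H7) depth=32
  del 2.214.75.125/32 (clear depth 32)
  + 95.0.0.0/9 (H0) depth=9
  del 95.0.0.0/9 (clear depth 9)
  + 125.141.128.0/20 (H1) depth=20
  + 2.214.75.112/28 (H2) depth=28
  del 125.141.128.0/20 (clear depth 20)
  lookup 2.214.75.112: bits 0000001011010110010010110111 walk d0:-→d1:-→d2:-→d3:-→d4:-→d5:-→d6:-→d7:-→d8:-→d9:-→d10:-→d11:-→d12:-→d13:-→d14:-→d15:-→d16:-→d17:-→d18:-→d19:-→d20:-→d21:-→d22:-→d23:-→d24:-→d25:-→d26:-→d27:-→d28:H2 -> H2
  del 2.214.75.112/28 (clear depth 28)
  + 2.214.75.96/27 (H2) depth=27
  del 2.214.75.96/27 (clear depth 27)
  + 189.255.199.0/24 (H7) depth=24
  + 189.255.199.0/25 (H3) depth=25
  lookup 189.255.199.107: bits 1011110111111111110001110 walk d0:-→d1:-→d2:-→d3:-→d4:-→d5:-→d6:-→d7:-→d8:-→d9:-→d10:-→d11:-→d12:-→d13:-→d14:-→d15:-→d16:-→d17:-→d18:-→d19:-→d20:-→d21:-→d22:-→d23:-→d24:H7→d25:H3 -> H3
  lookup 189.255.199.0: bits 1011110111111111110001110 walk d0:-→d1:-→d2:-→d3:-→d4:-→d5:-→d6:-→d7:-→d8:-→d9:-→d10:-→d11:-→d12:-→d13:-→d14:-→d15:-→d16:-→d17:-→d18:-→d19:-→d20:-→d21:-→d22:-→d23:-→d24:H7→d25:H3 -> H3
  + 95.124.121.185/32 (H7) depth=32
  del 95.124.121.185/32 (clear depth 32)
  lookup 189.255.199.45: bits 1011110111111111110001110 walk d0:-→d1:-→d2:-→d3:-→d4:-→d5:-→d6:-→d7:-→d8:-→d9:-→d10:-→d11:-→d12:-→d13:-→d14:-→d15:-→d16:-→d17:-→d18:-→d19:-→d20:-→d21:-→d22:-→d23:-→d24:H7→d25:H3 -> H3

== LOOKUPS ==
["H2","H3","H3","H3"]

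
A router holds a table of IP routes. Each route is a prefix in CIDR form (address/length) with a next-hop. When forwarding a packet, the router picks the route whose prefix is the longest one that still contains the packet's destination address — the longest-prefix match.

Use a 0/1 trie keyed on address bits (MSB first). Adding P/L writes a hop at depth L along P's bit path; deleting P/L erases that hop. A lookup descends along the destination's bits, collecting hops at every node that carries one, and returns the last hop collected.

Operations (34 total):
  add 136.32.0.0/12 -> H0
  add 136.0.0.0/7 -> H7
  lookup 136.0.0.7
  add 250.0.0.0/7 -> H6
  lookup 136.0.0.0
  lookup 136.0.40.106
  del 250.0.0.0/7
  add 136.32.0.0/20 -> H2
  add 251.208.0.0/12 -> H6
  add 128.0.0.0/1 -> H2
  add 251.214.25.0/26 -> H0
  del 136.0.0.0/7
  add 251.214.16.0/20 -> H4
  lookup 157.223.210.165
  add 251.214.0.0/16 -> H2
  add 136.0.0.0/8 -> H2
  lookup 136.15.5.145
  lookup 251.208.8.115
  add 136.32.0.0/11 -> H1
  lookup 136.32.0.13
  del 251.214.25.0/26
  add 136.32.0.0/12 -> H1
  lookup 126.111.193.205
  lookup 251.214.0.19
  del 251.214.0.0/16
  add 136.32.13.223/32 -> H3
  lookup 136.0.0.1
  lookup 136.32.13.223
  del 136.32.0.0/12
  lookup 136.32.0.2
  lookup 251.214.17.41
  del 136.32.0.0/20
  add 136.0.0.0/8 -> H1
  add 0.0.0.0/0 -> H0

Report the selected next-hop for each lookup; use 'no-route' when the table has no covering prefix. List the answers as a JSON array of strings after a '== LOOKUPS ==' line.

Trace:
  add 136.32.0.0/12 -> H0 at depth 12
  add 136.0.0.0/7 -> H7 at depth 7
  lookup 136.0.0.7: bits 1000100000 walk d0:-→d1:-→d2:-→d3:-→d4:-→d5:-→d6:-→d7:H7→d8:-→d9:-→d10:- -> H7
  add 250.0.0.0/7 -> H6 at depth 7
  lookup 136.0.0.0: bits 1000100000 walk d0:-→d1:-→d2:-→d3:-→d4:-→d5:-→d6:-→d7:H7→d8:-→d9:-→d10:- -> H7
  lookup 136.0.40.106: bits 1000100000 walk d0:-→d1:-→d2:-→d3:-→d4:-→d5:-→d6:-→d7:H7→d8:-→d9:-→d10:- -> H7
  del 250.0.0.0/7 (clear depth 7)
  add 136.32.0.0/20 -> H2 at depth 20
  add 251.208.0.0/12 -> H6 at depth 12
  add 128.0.0.0/1 -> H2 at depth 1
  add 251.214.25.0/26 -> H0 at depth 26
  del 136.0.0.0/7 (clear depth 7)
  add 251.214.16.0/20 -> H4 at depth 20
  lookup 157.223.210.165: bits 100 walk d0:-→d1:H2→d2:-→d3:- -> H2
  add 251.214.0.0/16 -> H2 at depth 16
  add 136.0.0.0/8 -> H2 at depth 8
  lookup 136.15.5.145: bits 1000100000 walk d0:-→d1:H2→d2:-→d3:-→d4:-→d5:-→d6:-→d7:-→d8:H2→d9:-→d10:- -> H2
  lookup 251.208.8.115: bits 1111101111010 walk d0:-→d1:H2→d2:-→d3:-→d4:-→d5:-→d6:-→d7:-→d8:-→d9:-→d10:-→d11:-→d12:H6→d13:- -> H6
  add 136.32.0.0/11 -> H1 at depth 11
  lookup 136.32.0.13: bits 10001000001000000000 walk d0:-→d1:H2→d2:-→d3:-→d4:-→d5:-→d6:-→d7:-→d8:H2→d9:-→d10:-→d11:H1→d12:H0→d13:-→d14:-→d15:-→d16:-→d17:-→d18:-→d19:-→d20:H2 -> H2
  del 251.214.25.0/26 (clear depth 26)
  add 136.32.0.0/12 -> H1 at depth 12
  lookup 126.111.193.205: bits ε walk d0:- -> no-route
  lookup 251.214.0.19: bits 1111101111010110000 walk d0:-→d1:H2→d2:-→d3:-→d4:-→d5:-→d6:-→d7:-→d8:-→d9:-→d10:-→d11:-→d12:H6→d13:-→d14:-→d15:-→d16:H2→d17:-→d18:-→d19:- -> H2
  del 251.214.0.0/16 (clear depth 16)
  add 136.32.13.223/32 -> H3 at depth 32
  lookup 136.0.0.1: bits 1000100000 walk d0:-→d1:H2→d2:-→d3:-→d4:-→d5:-→d6:-→d7:-→d8:H2→d9:-→d10:- -> H2
  lookup 136.32.13.223: bits 10001000001000000000110111011111 walk d0:-→d1:H2→d2:-→d3:-→d4:-→d5:-→d6:-→d7:-→d8:H2→d9:-→d10:-→d11:H1→d12:H1→d13:-→d14:-→d15:-→d16:-→d17:-→d18:-→d19:-→d20:H2→d21:-→d22:-→d23:-→d24:-→d25:-→d26:-→d27:-→d28:-→d29:-→d30:-→d31:-→d32:H3 -> H3
  del 136.32.0.0/12 (clear depth 12)
  lookup 136.32.0.2: bits 10001000001000000000 walk d0:-→d1:H2→d2:-→d3:-→d4:-→d5:-→d6:-→d7:-→d8:H2→d9:-→d10:-→d11:H1→d12:-→d13:-→d14:-→d15:-→d16:-→d17:-→d18:-→d19:-→d20:H2 -> H2
  lookup 251.214.17.41: bits 11111011110101100001 walk d0:-→d1:H2→d2:-→d3:-→d4:-→d5:-→d6:-→d7:-→d8:-→d9:-→d10:-→d11:-→d12:H6→d13:-→d14:-→d15:-→d16:-→d17:-→d18:-→d19:-→d20:H4 -> H4
  del 136.32.0.0/20 (clear depth 20)
  add 136.0.0.0/8 -> H1 at depth 8
  add 0.0.0.0/0 -> H0 at depth 0

== LOOKUPS ==
["H7","H7","H7","H2","H2","H6","H2","no-route","H2","H2","H3","H2","H4"]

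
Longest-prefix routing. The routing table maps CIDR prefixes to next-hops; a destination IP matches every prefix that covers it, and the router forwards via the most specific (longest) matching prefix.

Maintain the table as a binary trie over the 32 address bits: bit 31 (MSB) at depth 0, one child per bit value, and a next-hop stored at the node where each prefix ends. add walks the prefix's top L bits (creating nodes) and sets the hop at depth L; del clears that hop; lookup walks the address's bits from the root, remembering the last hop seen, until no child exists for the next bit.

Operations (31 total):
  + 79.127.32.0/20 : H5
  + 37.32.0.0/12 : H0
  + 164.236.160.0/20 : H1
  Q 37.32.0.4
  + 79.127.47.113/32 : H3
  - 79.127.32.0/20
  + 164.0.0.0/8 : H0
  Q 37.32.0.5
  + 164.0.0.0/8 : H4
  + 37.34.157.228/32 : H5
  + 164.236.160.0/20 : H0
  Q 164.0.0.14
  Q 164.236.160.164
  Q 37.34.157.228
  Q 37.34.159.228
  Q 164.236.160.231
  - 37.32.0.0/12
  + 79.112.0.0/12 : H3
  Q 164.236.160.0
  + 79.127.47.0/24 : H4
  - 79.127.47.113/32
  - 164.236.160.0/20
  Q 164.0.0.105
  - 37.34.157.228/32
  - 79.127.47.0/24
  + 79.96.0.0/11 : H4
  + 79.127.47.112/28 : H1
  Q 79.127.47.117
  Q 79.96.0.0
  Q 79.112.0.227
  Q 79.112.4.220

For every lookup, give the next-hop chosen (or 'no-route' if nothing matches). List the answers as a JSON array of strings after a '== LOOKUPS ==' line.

Apply in order:
  add 79.127.32.0/20 -> H5 at depth 20
  add 37.32.0.0/12 -> H0 at depth 12
  add 164.236.160.0/20 -> H1 at depth 20
  Q 37.32.0.4: descend 001001010010 ; hops seen [H0] ; pick H0
  add 79.127.47.113/32 -> H3 at depth 32
  del 79.127.32.0/20 (clear depth 20)
  add 164.0.0.0/8 -> H0 at depth 8
  Q 37.32.0.5: descend 001001010010 ; hops seen [H0] ; pick H0
  add 164.0.0.0/8 -> H4 at depth 8
  add 37.34.157.228/32 -> H5 at depth 32
  add 164.236.160.0/20 -> H0 at depth 20
  Q 164.0.0.14: descend 10100100 ; hops seen [H4] ; pick H4
  Q 164.236.160.164: descend 10100100111011001010 ; hops seen [H4,H0] ; pick H0
  Q 37.34.157.228: descend 00100101001000101001110111100100 ; hops seen [H0,H5] ; pick H5
  Q 37.34.159.228: descend 0010010100100010100111 ; hops seen [H0] ; pick H0
  Q 164.236.160.231: descend 10100100111011001010 ; hops seen [H4,H0] ; pick H0
  del 37.32.0.0/12 (clear depth 12)
  add 79.112.0.0/12 -> H3 at depth 12
  Q 164.236.160.0: descend 10100100111011001010 ; hops seen [H4,H0] ; pick H0
  add 79.127.47.0/24 -> H4 at depth 24
  del 79.127.47.113/32 (clear depth 32)
  del 164.236.160.0/20 (clear depth 20)
  Q 164.0.0.105: descend 10100100 ; hops seen [H4] ; pick H4
  del 37.34.157.228/32 (clear depth 32)
  del 79.127.47.0/24 (clear depth 24)
  add 79.96.0.0/11 -> H4 at depth 11
  add 79.127.47.112/28 -> H1 at depth 28
  Q 79.127.47.117: descend 01001111011111110010111101110 ; hops seen [H4,H3,H1] ; pick H1
  Q 79.96.0.0: descend 01001111011 ; hops seen [H4] ; pick H4
  Q 79.112.0.227: descend 010011110111 ; hops seen [H4,H3] ; pick H3
  Q 79.112.4.220: descend 010011110111 ; hops seen [H4,H3] ; pick H3

== LOOKUPS ==
["H0","H0","H4","H0","H5","H0","H0","H0","H4","H1","H4","H3","H3"]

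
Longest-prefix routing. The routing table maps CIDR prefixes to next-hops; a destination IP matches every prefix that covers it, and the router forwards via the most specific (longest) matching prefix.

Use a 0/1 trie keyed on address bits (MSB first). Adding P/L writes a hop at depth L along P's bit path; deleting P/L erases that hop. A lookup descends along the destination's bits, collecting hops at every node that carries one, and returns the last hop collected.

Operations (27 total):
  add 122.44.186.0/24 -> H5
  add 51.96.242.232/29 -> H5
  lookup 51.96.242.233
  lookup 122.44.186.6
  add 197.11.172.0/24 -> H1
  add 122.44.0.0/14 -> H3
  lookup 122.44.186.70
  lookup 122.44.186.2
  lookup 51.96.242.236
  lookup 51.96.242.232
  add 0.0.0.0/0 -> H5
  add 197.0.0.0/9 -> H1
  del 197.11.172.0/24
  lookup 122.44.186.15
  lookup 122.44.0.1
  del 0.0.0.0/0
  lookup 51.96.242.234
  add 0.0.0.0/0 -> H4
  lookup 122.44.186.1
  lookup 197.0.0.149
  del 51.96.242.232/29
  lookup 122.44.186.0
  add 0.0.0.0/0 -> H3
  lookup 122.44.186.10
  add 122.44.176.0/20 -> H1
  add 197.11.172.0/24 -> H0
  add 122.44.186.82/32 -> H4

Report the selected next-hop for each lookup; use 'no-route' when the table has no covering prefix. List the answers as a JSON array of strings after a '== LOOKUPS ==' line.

Trace:
  + 122.44.186.0/24 (H5) depth=24
  + 51.96.242.232/29 (H5) depth=29
  lookup 51.96.242.233: bits 00110011011000001111001011101 walk d0:-→d1:-→d2:-→d3:-→d4:-→d5:-→d6:-→d7:-→d8:-→d9:-→d10:-→d11:-→d12:-→d13:-→d14:-→d15:-→d16:-→d17:-→d18:-→d19:-→d20:-→d21:-→d22:-→d23:-→d24:-→d25:-→d26:-→d27:-→d28:-→d29:H5 -> H5
  lookup 122.44.186.6: bits 011110100010110010111010 walk d0:-→d1:-→d2:-→d3:-→d4:-→d5:-→d6:-→d7:-→d8:-→d9:-→d10:-→d11:-→d12:-→d13:-→d14:-→d15:-→d16:-→d17:-→d18:-→d19:-→d20:-→d21:-→d22:-→d23:-→d24:H5 -> H5
  + 197.11.172.0/24 (H1) depth=24
  + 122.44.0.0/14 (H3) depth=14
  lookup 122.44.186.70: bits 011110100010110010111010 walk d0:-→d1:-→d2:-→d3:-→d4:-→d5:-→d6:-→d7:-→d8:-→d9:-→d10:-→d11:-→d12:-→d13:-→d14:H3→d15:-→d16:-→d17:-→d18:-→d19:-→d20:-→d21:-→d22:-→d23:-→d24:H5 -> H5
  lookup 122.44.186.2: bits 011110100010110010111010 walk d0:-→d1:-→d2:-→d3:-→d4:-→d5:-→d6:-→d7:-→d8:-→d9:-→d10:-→d11:-→d12:-→d13:-→d14:H3→d15:-→d16:-→d17:-→d18:-→d19:-→d20:-→d21:-→d22:-→d23:-→d24:H5 -> H5
  lookup 51.96.242.236: bits 00110011011000001111001011101 walk d0:-→d1:-→d2:-→d3:-→d4:-→d5:-→d6:-→d7:-→d8:-→d9:-→d10:-→d11:-→d12:-→d13:-→d14:-→d15:-→d16:-→d17:-→d18:-→d19:-→d20:-→d21:-→d22:-→d23:-→d24:-→d25:-→d26:-→d27:-→d28:-→d29:H5 -> H5
  lookup 51.96.242.232: bits 00110011011000001111001011101 walk d0:-→d1:-→d2:-→d3:-→d4:-→d5:-→d6:-→d7:-→d8:-→d9:-→d10:-→d11:-→d12:-→d13:-→d14:-→d15:-→d16:-→d17:-→d18:-→d19:-→d20:-→d21:-→d22:-→d23:-→d24:-→d25:-→d26:-→d27:-→d28:-→d29:H5 -> H5
  + 0.0.0.0/0 (H5) depth=0
  + 197.0.0.0/9 (H1) depth=9
  del 197.11.172.0/24 (clear depth 24)
  lookup 122.44.186.15: bits 011110100010110010111010 walk d0:H5→d1:-→d2:-→d3:-→d4:-→d5:-→d6:-→d7:-→d8:-→d9:-→d10:-→d11:-→d12:-→d13:-→d14:H3→d15:-→d16:-→d17:-→d18:-→d19:-→d20:-→d21:-→d22:-→d23:-→d24:H5 -> H5
  lookup 122.44.0.1: bits 0111101000101100 walk d0:H5→d1:-→d2:-→d3:-→d4:-→d5:-→d6:-→d7:-→d8:-→d9:-→d10:-→d11:-→d12:-→d13:-→d14:H3→d15:-→d16:- -> H3
  del 0.0.0.0/0 (clear depth 0)
  lookup 51.96.242.234: bits 00110011011000001111001011101 walk d0:-→d1:-→d2:-→d3:-→d4:-→d5:-→d6:-→d7:-→d8:-→d9:-→d10:-→d11:-→d12:-→d13:-→d14:-→d15:-→d16:-→d17:-→d18:-→d19:-→d20:-→d21:-→d22:-→d23:-→d24:-→d25:-→d26:-→d27:-→d28:-→d29:H5 -> H5
  + 0.0.0.0/0 (H4) depth=0
  lookup 122.44.186.1: bits 011110100010110010111010 walk d0:H4→d1:-→d2:-→d3:-→d4:-→d5:-→d6:-→d7:-→d8:-→d9:-→d10:-→d11:-→d12:-→d13:-→d14:H3→d15:-→d16:-→d17:-→d18:-→d19:-→d20:-→d21:-→d22:-→d23:-→d24:H5 -> H5
  lookup 197.0.0.149: bits 110001010000 walk d0:H4→d1:-→d2:-→d3:-→d4:-→d5:-→d6:-→d7:-→d8:-→d9:H1→d10:-→d11:-→d12:- -> H1
  del 51.96.242.232/29 (clear depth 29)
  lookup 122.44.186.0: bits 011110100010110010111010 walk d0:H4→d1:-→d2:-→d3:-→d4:-→d5:-→d6:-→d7:-→d8:-→d9:-→d10:-→d11:-→d12:-→d13:-→d14:H3→d15:-→d16:-→d17:-→d18:-→d19:-→d20:-→d21:-→d22:-→d23:-→d24:H5 -> H5
  + 0.0.0.0/0 (H3) depth=0
  lookup 122.44.186.10: bits 011110100010110010111010 walk d0:H3→d1:-→d2:-→d3:-→d4:-→d5:-→d6:-→d7:-→d8:-→d9:-→d10:-→d11:-→d12:-→d13:-→d14:H3→d15:-→d16:-→d17:-→d18:-→d19:-→d20:-→d21:-→d22:-→d23:-→d24:H5 -> H5
  + 122.44.176.0/20 (H1) depth=20
  + 197.11.172.0/24 (H0) depth=24
  + 122.44.186.82/32 (H4) depth=32

== LOOKUPS ==
["H5","H5","H5","H5","H5","H5","H5","H3","H5","H5","H1","H5","H5"]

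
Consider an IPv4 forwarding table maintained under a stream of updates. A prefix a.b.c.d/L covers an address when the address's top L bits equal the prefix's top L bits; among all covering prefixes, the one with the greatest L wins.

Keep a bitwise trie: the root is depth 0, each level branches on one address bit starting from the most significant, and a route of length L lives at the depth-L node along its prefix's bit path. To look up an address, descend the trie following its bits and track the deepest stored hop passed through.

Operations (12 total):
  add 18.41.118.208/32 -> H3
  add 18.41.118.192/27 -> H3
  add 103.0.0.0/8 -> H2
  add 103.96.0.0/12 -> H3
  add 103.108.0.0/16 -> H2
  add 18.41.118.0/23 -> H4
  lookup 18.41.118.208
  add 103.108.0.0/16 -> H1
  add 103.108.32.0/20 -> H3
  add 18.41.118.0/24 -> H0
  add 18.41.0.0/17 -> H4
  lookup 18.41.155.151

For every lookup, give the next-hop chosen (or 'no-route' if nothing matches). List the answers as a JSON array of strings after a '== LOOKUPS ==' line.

Process each operation:
  + 18.41.118.208/32 (H3) depth=32
  + 18.41.118.192/27 (H3) depth=27
  + 103.0.0.0/8 (H2) depth=8
  + 103.96.0.0/12 (H3) depth=12
  + 103.108.0.0/16 (H2) depth=16
  + 18.41.118.0/23 (H4) depth=23
  ? 18.41.118.208  path d0:-→d1:-→d2:-→d3:-→d4:-→d5:-→d6:-→d7:-→d8:-→d9:-→d10:-→d11:-→d12:-→d13:-→d14:-→d15:-→d16:-→d17:-→d18:-→d19:-→d20:-→d21:-→d22:-→d23:H4→d24:-→d25:-→d26:-→d27:H3→d28:-→d29:-→d30:-→d31:-→d32:H3  best=H3
  + 103.108.0.0/16 (H1) depth=16
  + 103.108.32.0/20 (H3) depth=20
  + 18.41.118.0/24 (H0) depth=24
  + 18.41.0.0/17 (H4) depth=17
  ? 18.41.155.151  path d0:-→d1:-→d2:-→d3:-→d4:-→d5:-→d6:-→d7:-→d8:-→d9:-→d10:-→d11:-→d12:-→d13:-→d14:-→d15:-→d16:-  best=no-route

== LOOKUPS ==
["H3","no-route"]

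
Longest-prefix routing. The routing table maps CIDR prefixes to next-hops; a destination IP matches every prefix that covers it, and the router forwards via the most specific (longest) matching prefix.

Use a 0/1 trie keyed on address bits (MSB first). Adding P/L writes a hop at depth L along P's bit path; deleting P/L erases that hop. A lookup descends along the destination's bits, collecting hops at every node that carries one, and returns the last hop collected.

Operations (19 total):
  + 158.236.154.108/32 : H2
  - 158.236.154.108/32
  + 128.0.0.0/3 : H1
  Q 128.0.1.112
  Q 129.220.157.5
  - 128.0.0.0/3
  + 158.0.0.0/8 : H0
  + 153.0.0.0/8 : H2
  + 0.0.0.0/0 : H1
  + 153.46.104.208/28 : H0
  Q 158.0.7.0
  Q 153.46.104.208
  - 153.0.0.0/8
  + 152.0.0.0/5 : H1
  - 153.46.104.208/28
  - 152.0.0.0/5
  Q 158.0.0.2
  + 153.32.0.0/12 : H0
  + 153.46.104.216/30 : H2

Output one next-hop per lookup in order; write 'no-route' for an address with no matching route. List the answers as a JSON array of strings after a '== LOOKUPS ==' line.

Trace:
  + 158.236.154.108/32 (H2) depth=32
  - 158.236.154.108/32 clear@32
  + 128.0.0.0/3 (H1) depth=3
  lookup 128.0.1.112: bits 100 walk d0:-→d1:-→d2:-→d3:H1 -> H1
  lookup 129.220.157.5: bits 100 walk d0:-→d1:-→d2:-→d3:H1 -> H1
  - 128.0.0.0/3 clear@3
  + 158.0.0.0/8 (H0) depth=8
  + 153.0.0.0/8 (H2) depth=8
  + 0.0.0.0/0 (H1) depth=0
  + 153.46.104.208/28 (H0) depth=28
  lookup 158.0.7.0: bits 10011110 walk d0:H1→d1:-→d2:-→d3:-→d4:-→d5:-→d6:-→d7:-→d8:H0 -> H0
  lookup 153.46.104.208: bits 1001100100101110011010001101 walk d0:H1→d1:-→d2:-→d3:-→d4:-→d5:-→d6:-→d7:-→d8:H2→d9:-→d10:-→d11:-→d12:-→d13:-→d14:-→d15:-→d16:-→d17:-→d18:-→d19:-→d20:-→d21:-→d22:-→d23:-→d24:-→d25:-→d26:-→d27:-→d28:H0 -> H0
  - 153.0.0.0/8 clear@8
  + 152.0.0.0/5 (H1) depth=5
  - 153.46.104.208/28 clear@28
  - 152.0.0.0/5 clear@5
  lookup 158.0.0.2: bits 10011110 walk d0:H1→d1:-→d2:-→d3:-→d4:-→d5:-→d6:-→d7:-→d8:H0 -> H0
  + 153.32.0.0/12 (H0) depth=12
  + 153.46.104.216/30 (H2) depth=30

== LOOKUPS ==
["H1","H1","H0","H0","H0"]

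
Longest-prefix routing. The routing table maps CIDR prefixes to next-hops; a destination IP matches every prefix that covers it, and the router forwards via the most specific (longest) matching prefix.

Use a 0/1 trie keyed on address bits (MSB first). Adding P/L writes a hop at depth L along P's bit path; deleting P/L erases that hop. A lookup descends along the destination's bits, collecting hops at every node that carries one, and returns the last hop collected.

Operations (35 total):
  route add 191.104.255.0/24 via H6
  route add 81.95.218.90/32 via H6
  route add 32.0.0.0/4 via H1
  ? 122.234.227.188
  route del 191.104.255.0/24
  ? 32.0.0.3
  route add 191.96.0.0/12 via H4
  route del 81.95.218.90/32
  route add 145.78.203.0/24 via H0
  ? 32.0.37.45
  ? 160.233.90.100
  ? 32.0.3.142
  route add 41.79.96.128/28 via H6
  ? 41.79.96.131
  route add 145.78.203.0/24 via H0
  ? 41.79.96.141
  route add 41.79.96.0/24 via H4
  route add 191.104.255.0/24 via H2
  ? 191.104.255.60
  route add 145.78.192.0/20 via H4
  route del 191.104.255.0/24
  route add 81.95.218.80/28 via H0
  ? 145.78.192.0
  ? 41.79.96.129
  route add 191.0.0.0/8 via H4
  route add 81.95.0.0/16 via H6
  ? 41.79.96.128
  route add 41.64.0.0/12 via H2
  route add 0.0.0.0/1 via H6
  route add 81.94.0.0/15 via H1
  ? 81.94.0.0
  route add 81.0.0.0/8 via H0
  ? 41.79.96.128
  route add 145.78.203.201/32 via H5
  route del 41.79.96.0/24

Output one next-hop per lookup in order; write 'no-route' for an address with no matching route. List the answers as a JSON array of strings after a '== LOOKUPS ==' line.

Process each operation:
  add 191.104.255.0/24 -> H6 at depth 24
  add 81.95.218.90/32 -> H6 at depth 32
  add 32.0.0.0/4 -> H1 at depth 4
  ? 122.234.227.188  path d0:-→d1:-→d2:-  best=no-route
  - 191.104.255.0/24 clear@24
  ? 32.0.0.3  path d0:-→d1:-→d2:-→d3:-→d4:H1  best=H1
  add 191.96.0.0/12 -> H4 at depth 12
  - 81.95.218.90/32 clear@32
  add 145.78.203.0/24 -> H0 at depth 24
  ? 32.0.37.45  path d0:-→d1:-→d2:-→d3:-→d4:H1  best=H1
  ? 160.233.90.100  path d0:-→d1:-→d2:-→d3:-  best=no-route
  ? 32.0.3.142  path d0:-→d1:-→d2:-→d3:-→d4:H1  best=H1
  add 41.79.96.128/28 -> H6 at depth 28
  ? 41.79.96.131  path d0:-→d1:-→d2:-→d3:-→d4:H1→d5:-→d6:-→d7:-→d8:-→d9:-→d10:-→d11:-→d12:-→d13:-→d14:-→d15:-→d16:-→d17:-→d18:-→d19:-→d20:-→d21:-→d22:-→d23:-→d24:-→d25:-→d26:-→d27:-→d28:H6  best=H6
  add 145.78.203.0/24 -> H0 at depth 24
  ? 41.79.96.141  path d0:-→d1:-→d2:-→d3:-→d4:H1→d5:-→d6:-→d7:-→d8:-→d9:-→d10:-→d11:-→d12:-→d13:-→d14:-→d15:-→d16:-→d17:-→d18:-→d19:-→d20:-→d21:-→d22:-→d23:-→d24:-→d25:-→d26:-→d27:-→d28:H6  best=H6
  add 41.79.96.0/24 -> H4 at depth 24
  add 191.104.255.0/24 -> H2 at depth 24
  ? 191.104.255.60  path d0:-→d1:-→d2:-→d3:-→d4:-→d5:-→d6:-→d7:-→d8:-→d9:-→d10:-→d11:-→d12:H4→d13:-→d14:-→d15:-→d16:-→d17:-→d18:-→d19:-→d20:-→d21:-→d22:-→d23:-→d24:H2  best=H2
  add 145.78.192.0/20 -> H4 at depth 20
  - 191.104.255.0/24 clear@24
  add 81.95.218.80/28 -> H0 at depth 28
  ? 145.78.192.0  path d0:-→d1:-→d2:-→d3:-→d4:-→d5:-→d6:-→d7:-→d8:-→d9:-→d10:-→d11:-→d12:-→d13:-→d14:-→d15:-→d16:-→d17:-→d18:-→d19:-→d20:H4  best=H4
  ? 41.79.96.129  path d0:-→d1:-→d2:-→d3:-→d4:H1→d5:-→d6:-→d7:-→d8:-→d9:-→d10:-→d11:-→d12:-→d13:-→d14:-→d15:-→d16:-→d17:-→d18:-→d19:-→d20:-→d21:-→d22:-→d23:-→d24:H4→d25:-→d26:-→d27:-→d28:H6  best=H6
  add 191.0.0.0/8 -> H4 at depth 8
  add 81.95.0.0/16 -> H6 at depth 16
  ? 41.79.96.128  path d0:-→d1:-→d2:-→d3:-→d4:H1→d5:-→d6:-→d7:-→d8:-→d9:-→d10:-→d11:-→d12:-→d13:-→d14:-→d15:-→d16:-→d17:-→d18:-→d19:-→d20:-→d21:-→d22:-→d23:-→d24:H4→d25:-→d26:-→d27:-→d28:H6  best=H6
  add 41.64.0.0/12 -> H2 at depth 12
  add 0.0.0.0/1 -> H6 at depth 1
  add 81.94.0.0/15 -> H1 at depth 15
  ? 81.94.0.0  path d0:-→d1:H6→d2:-→d3:-→d4:-→d5:-→d6:-→d7:-→d8:-→d9:-→d10:-→d11:-→d12:-→d13:-→d14:-→d15:H1  best=H1
  add 81.0.0.0/8 -> H0 at depth 8
  ? 41.79.96.128  path d0:-→d1:H6→d2:-→d3:-→d4:H1→d5:-→d6:-→d7:-→d8:-→d9:-→d10:-→d11:-→d12:H2→d13:-→d14:-→d15:-→d16:-→d17:-→d18:-→d19:-→d20:-→d21:-→d22:-→d23:-→d24:H4→d25:-→d26:-→d27:-→d28:H6  best=H6
  add 145.78.203.201/32 -> H5 at depth 32
  - 41.79.96.0/24 clear@24

== LOOKUPS ==
["no-route","H1","H1","no-route","H1","H6","H6","H2","H4","H6","H6","H1","H6"]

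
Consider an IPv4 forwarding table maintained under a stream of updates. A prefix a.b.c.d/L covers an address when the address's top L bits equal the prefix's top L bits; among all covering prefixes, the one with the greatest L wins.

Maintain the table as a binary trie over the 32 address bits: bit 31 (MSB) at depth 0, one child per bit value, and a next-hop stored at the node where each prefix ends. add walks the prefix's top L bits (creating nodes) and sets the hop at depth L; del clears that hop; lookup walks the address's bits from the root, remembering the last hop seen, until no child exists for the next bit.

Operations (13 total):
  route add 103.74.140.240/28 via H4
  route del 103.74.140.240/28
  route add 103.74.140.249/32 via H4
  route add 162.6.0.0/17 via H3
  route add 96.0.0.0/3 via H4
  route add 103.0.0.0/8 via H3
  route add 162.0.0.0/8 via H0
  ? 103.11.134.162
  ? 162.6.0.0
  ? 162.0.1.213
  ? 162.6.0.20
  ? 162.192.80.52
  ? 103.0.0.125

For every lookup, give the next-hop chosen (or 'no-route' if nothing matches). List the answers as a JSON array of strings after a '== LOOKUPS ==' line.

Process each operation:
  + 103.74.140.240/28 (H4) depth=28
  - 103.74.140.240/28 clear@28
  + 103.74.140.249/32 (H4) depth=32
  + 162.6.0.0/17 (H3) depth=17
  + 96.0.0.0/3 (H4) depth=3
  + 103.0.0.0/8 (H3) depth=8
  + 162.0.0.0/8 (H0) depth=8
  Q 103.11.134.162: descend 011001110 ; hops seen [H4,H3] ; pick H3
  Q 162.6.0.0: descend 10100010000001100 ; hops seen [H0,H3] ; pick H3
  Q 162.0.1.213: descend 1010001000000 ; hops seen [H0] ; pick H0
  Q 162.6.0.20: descend 10100010000001100 ; hops seen [H0,H3] ; pick H3
  Q 162.192.80.52: descend 10100010 ; hops seen [H0] ; pick H0
  Q 103.0.0.125: descend 011001110 ; hops seen [H4,H3] ; pick H3

== LOOKUPS ==
["H3","H3","H0","H3","H0","H3"]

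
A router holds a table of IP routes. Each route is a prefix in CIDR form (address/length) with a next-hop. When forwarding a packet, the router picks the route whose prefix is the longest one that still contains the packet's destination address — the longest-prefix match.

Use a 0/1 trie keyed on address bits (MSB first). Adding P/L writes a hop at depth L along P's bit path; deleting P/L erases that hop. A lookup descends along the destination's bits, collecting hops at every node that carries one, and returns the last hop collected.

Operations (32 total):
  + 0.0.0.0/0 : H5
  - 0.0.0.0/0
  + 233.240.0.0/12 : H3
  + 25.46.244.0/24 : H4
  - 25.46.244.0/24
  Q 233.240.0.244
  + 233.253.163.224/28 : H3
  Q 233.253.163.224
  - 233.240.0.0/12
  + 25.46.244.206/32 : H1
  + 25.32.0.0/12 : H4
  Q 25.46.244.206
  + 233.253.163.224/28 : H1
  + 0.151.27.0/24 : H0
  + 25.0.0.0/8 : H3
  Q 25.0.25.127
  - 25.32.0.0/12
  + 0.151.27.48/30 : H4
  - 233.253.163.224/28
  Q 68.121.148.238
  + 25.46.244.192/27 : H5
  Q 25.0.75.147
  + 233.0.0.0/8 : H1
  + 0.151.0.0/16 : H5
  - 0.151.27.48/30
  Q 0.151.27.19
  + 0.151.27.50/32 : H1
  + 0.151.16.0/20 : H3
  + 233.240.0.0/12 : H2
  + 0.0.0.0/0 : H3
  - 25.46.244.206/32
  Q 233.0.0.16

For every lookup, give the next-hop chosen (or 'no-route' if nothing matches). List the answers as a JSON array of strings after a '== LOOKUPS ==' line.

Process each operation:
  + 0.0.0.0/0 (H5) depth=0
  - 0.0.0.0/0 clear@0
  + 233.240.0.0/12 (H3) depth=12
  + 25.46.244.0/24 (H4) depth=24
  - 25.46.244.0/24 clear@24
  lookup 233.240.0.244: bits 111010011111 walk d0:-→d1:-→d2:-→d3:-→d4:-→d5:-→d6:-→d7:-→d8:-→d9:-→d10:-→d11:-→d12:H3 -> H3
  + 233.253.163.224/28 (H3) depth=28
  lookup 233.253.163.224: bits 1110100111111101101000111110 walk d0:-→d1:-→d2:-→d3:-→d4:-→d5:-→d6:-→d7:-→d8:-→d9:-→d10:-→d11:-→d12:H3→d13:-→d14:-→d15:-→d16:-→d17:-→d18:-→d19:-→d20:-→d21:-→d22:-→d23:-→d24:-→d25:-→d26:-→d27:-→d28:H3 -> H3
  - 233.240.0.0/12 clear@12
  + 25.46.244.206/32 (H1) depth=32
  + 25.32.0.0/12 (H4) depth=12
  lookup 25.46.244.206: bits 00011001001011101111010011001110 walk d0:-→d1:-→d2:-→d3:-→d4:-→d5:-→d6:-→d7:-→d8:-→d9:-→d10:-→d11:-→d12:H4→d13:-→d14:-→d15:-→d16:-→d17:-→d18:-→d19:-→d20:-→d21:-→d22:-→d23:-→d24:-→d25:-→d26:-→d27:-→d28:-→d29:-→d30:-→d31:-→d32:H1 -> H1
  + 233.253.163.224/28 (H1) depth=28
  + 0.151.27.0/24 (H0) depth=24
  + 25.0.0.0/8 (H3) depth=8
  lookup 25.0.25.127: bits 0001100100 walk d0:-→d1:-→d2:-→d3:-→d4:-→d5:-→d6:-→d7:-→d8:H3→d9:-→d10:- -> H3
  - 25.32.0.0/12 clear@12
  + 0.151.27.48/30 (H4) depth=30
  - 233.253.163.224/28 clear@28
  lookup 68.121.148.238: bits 0 walk d0:-→d1:- -> no-route
  + 25.46.244.192/27 (H5) depth=27
  lookup 25.0.75.147: bits 0001100100 walk d0:-→d1:-→d2:-→d3:-→d4:-→d5:-→d6:-→d7:-→d8:H3→d9:-→d10:- -> H3
  + 233.0.0.0/8 (H1) depth=8
  + 0.151.0.0/16 (H5) depth=16
  - 0.151.27.48/30 clear@30
  lookup 0.151.27.19: bits 00000000100101110001101100 walk d0:-→d1:-→d2:-→d3:-→d4:-→d5:-→d6:-→d7:-→d8:-→d9:-→d10:-→d11:-→d12:-→d13:-→d14:-→d15:-→d16:H5→d17:-→d18:-→d19:-→d20:-→d21:-→d22:-→d23:-→d24:H0→d25:-→d26:- -> H0
  + 0.151.27.50/32 (H1) depth=32
  + 0.151.16.0/20 (H3) depth=20
  + 233.240.0.0/12 (H2) depth=12
  + 0.0.0.0/0 (H3) depth=0
  - 25.46.244.206/32 clear@32
  lookup 233.0.0.16: bits 11101001 walk d0:H3→d1:-→d2:-→d3:-→d4:-→d5:-→d6:-→d7:-→d8:H1 -> H1

== LOOKUPS ==
["H3","H3","H1","H3","no-route","H3","H0","H1"]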